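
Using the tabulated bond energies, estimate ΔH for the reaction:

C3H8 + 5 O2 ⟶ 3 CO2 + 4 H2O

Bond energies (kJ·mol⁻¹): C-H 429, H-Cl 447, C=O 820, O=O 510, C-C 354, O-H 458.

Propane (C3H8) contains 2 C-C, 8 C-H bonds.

ΔH ≈ −1894 kJ

Bonds broken (reactants):
  C-C: 2 × 354 = 708
  C-H: 8 × 429 = 3432
  O=O: 5 × 510 = 2550
  Σ(broken) = 6690 kJ
Bonds formed (products):
  C=O: 6 × 820 = 4920
  O-H: 8 × 458 = 3664
  Σ(formed) = 8584 kJ
ΔH = Σ(broken) − Σ(formed) = 6690 − 8584 = −1894 kJ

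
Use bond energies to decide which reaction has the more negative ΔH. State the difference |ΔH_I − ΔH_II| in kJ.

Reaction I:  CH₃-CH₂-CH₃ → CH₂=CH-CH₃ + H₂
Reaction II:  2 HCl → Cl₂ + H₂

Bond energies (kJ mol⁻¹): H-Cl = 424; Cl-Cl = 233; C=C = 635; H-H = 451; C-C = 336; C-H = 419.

Reaction I, by 76 kJ

Reaction I:
  Bonds broken (reactants):
    C-C: 2 × 336 = 672
    C-H: 8 × 419 = 3352
    Σ(broken) = 4024 kJ
  Bonds formed (products):
    C-C: 1 × 336 = 336
    C-H: 6 × 419 = 2514
    C=C: 1 × 635 = 635
    H-H: 1 × 451 = 451
    Σ(formed) = 3936 kJ
  ΔH_I = 4024 − 3936 = +88 kJ
Reaction II:
  Bonds broken (reactants):
    H-Cl: 2 × 424 = 848
    Σ(broken) = 848 kJ
  Bonds formed (products):
    Cl-Cl: 1 × 233 = 233
    H-H: 1 × 451 = 451
    Σ(formed) = 684 kJ
  ΔH_II = 848 − 684 = +164 kJ
ΔH_I − ΔH_II = −76 kJ, so reaction I has the more negative ΔH; |ΔH_I − ΔH_II| = 76 kJ.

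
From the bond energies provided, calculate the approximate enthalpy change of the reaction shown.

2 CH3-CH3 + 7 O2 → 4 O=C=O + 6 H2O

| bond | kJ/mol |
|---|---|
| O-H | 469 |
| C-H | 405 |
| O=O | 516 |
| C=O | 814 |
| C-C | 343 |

Bonds broken (reactants):
  C-C: 2 × 343 = 686
  C-H: 12 × 405 = 4860
  O=O: 7 × 516 = 3612
  Σ(broken) = 9158 kJ
Bonds formed (products):
  C=O: 8 × 814 = 6512
  O-H: 12 × 469 = 5628
  Σ(formed) = 12140 kJ
ΔH = Σ(broken) − Σ(formed) = 9158 − 12140 = −2982 kJ

ΔH ≈ −2982 kJ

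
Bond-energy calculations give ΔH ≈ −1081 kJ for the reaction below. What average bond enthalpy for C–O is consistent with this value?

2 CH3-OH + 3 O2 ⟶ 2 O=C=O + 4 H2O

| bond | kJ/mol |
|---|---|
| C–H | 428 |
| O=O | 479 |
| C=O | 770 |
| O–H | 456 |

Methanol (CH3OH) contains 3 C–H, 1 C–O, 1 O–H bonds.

Let D be the C–O bond energy.
Σ(broken) = 6×428 + 2×D + 2×456 + 3×479 = 4917 + 2D
Σ(formed) = 4×770 + 8×456 = 6728
ΔH = Σ(broken) − Σ(formed) = (4917 + 2D) − (6728) = −1811 + 2D
Setting this equal to −1081 kJ gives 2D = 730, so D = 365 kJ/mol.

D(C–O) ≈ 365 kJ/mol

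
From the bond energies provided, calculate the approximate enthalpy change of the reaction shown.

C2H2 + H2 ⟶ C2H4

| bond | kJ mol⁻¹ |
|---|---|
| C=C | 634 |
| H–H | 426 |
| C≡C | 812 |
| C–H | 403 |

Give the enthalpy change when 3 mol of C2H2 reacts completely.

ΔH = −606 kJ

Bonds broken (reactants):
  C≡C: 1 × 812 = 812
  C–H: 2 × 403 = 806
  H–H: 1 × 426 = 426
  Σ(broken) = 2044 kJ
Bonds formed (products):
  C–H: 4 × 403 = 1612
  C=C: 1 × 634 = 634
  Σ(formed) = 2246 kJ
ΔH = Σ(broken) − Σ(formed) = 2044 − 2246 = −202 kJ
For 3× the reaction as written: 3 × (−202) = −606 kJ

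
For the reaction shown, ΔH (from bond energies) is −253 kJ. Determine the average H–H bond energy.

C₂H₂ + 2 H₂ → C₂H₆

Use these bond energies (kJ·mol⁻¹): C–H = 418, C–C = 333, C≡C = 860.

Let D be the H–H bond energy.
Σ(broken) = 1×860 + 2×418 + 2×D = 1696 + 2D
Σ(formed) = 1×333 + 6×418 = 2841
ΔH = Σ(broken) − Σ(formed) = (1696 + 2D) − (2841) = −1145 + 2D
Setting this equal to −253 kJ gives 2D = 892, so D = 446 kJ/mol.

D(H–H) ≈ 446 kJ/mol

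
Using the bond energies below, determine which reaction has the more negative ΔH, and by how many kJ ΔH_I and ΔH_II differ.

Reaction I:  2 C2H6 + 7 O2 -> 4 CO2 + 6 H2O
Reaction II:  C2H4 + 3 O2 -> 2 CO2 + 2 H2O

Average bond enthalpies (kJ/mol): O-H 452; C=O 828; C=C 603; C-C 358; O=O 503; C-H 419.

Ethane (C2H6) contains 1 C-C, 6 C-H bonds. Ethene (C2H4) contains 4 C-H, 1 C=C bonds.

Reaction I:
  Bonds broken (reactants):
    C-C: 2 × 358 = 716
    C-H: 12 × 419 = 5028
    O=O: 7 × 503 = 3521
    Σ(broken) = 9265 kJ
  Bonds formed (products):
    C=O: 8 × 828 = 6624
    O-H: 12 × 452 = 5424
    Σ(formed) = 12048 kJ
  ΔH_I = 9265 − 12048 = −2783 kJ
Reaction II:
  Bonds broken (reactants):
    C-H: 4 × 419 = 1676
    C=C: 1 × 603 = 603
    O=O: 3 × 503 = 1509
    Σ(broken) = 3788 kJ
  Bonds formed (products):
    C=O: 4 × 828 = 3312
    O-H: 4 × 452 = 1808
    Σ(formed) = 5120 kJ
  ΔH_II = 3788 − 5120 = −1332 kJ
ΔH_I − ΔH_II = −1451 kJ, so reaction I has the more negative ΔH; |ΔH_I − ΔH_II| = 1451 kJ.

Reaction I, by 1451 kJ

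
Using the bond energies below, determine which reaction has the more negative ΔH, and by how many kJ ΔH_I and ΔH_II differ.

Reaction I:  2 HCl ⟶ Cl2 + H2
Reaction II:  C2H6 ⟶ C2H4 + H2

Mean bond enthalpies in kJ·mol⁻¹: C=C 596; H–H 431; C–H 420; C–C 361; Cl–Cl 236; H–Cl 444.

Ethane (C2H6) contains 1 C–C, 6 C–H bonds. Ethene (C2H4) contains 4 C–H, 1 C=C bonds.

Reaction II, by 47 kJ

Reaction I:
  Bonds broken (reactants):
    H–Cl: 2 × 444 = 888
    Σ(broken) = 888 kJ
  Bonds formed (products):
    Cl–Cl: 1 × 236 = 236
    H–H: 1 × 431 = 431
    Σ(formed) = 667 kJ
  ΔH_I = 888 − 667 = +221 kJ
Reaction II:
  Bonds broken (reactants):
    C–C: 1 × 361 = 361
    C–H: 6 × 420 = 2520
    Σ(broken) = 2881 kJ
  Bonds formed (products):
    C–H: 4 × 420 = 1680
    C=C: 1 × 596 = 596
    H–H: 1 × 431 = 431
    Σ(formed) = 2707 kJ
  ΔH_II = 2881 − 2707 = +174 kJ
ΔH_I − ΔH_II = +47 kJ, so reaction II has the more negative ΔH; |ΔH_I − ΔH_II| = 47 kJ.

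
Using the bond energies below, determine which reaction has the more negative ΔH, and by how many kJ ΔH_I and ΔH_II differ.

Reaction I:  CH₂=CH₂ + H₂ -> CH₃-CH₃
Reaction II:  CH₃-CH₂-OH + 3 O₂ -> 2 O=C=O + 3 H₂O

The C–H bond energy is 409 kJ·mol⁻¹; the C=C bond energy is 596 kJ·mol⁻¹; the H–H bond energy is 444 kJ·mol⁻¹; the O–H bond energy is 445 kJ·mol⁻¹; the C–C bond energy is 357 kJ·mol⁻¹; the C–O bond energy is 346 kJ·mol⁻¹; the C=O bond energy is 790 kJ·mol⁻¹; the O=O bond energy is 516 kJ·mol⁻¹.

Reaction I:
  Bonds broken (reactants):
    C–H: 4 × 409 = 1636
    C=C: 1 × 596 = 596
    H–H: 1 × 444 = 444
    Σ(broken) = 2676 kJ
  Bonds formed (products):
    C–C: 1 × 357 = 357
    C–H: 6 × 409 = 2454
    Σ(formed) = 2811 kJ
  ΔH_I = 2676 − 2811 = −135 kJ
Reaction II:
  Bonds broken (reactants):
    C–C: 1 × 357 = 357
    C–H: 5 × 409 = 2045
    C–O: 1 × 346 = 346
    O–H: 1 × 445 = 445
    O=O: 3 × 516 = 1548
    Σ(broken) = 4741 kJ
  Bonds formed (products):
    C=O: 4 × 790 = 3160
    O–H: 6 × 445 = 2670
    Σ(formed) = 5830 kJ
  ΔH_II = 4741 − 5830 = −1089 kJ
ΔH_I − ΔH_II = +954 kJ, so reaction II has the more negative ΔH; |ΔH_I − ΔH_II| = 954 kJ.

Reaction II, by 954 kJ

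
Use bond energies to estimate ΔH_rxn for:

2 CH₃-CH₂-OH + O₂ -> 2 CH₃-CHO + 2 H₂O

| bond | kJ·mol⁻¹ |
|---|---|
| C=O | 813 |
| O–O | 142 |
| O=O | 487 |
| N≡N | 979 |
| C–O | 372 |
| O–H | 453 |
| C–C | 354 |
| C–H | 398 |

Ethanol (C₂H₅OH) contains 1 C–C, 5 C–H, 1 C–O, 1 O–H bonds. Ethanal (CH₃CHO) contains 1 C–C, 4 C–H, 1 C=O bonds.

Bonds broken (reactants):
  C–C: 2 × 354 = 708
  C–H: 10 × 398 = 3980
  C–O: 2 × 372 = 744
  O–H: 2 × 453 = 906
  O=O: 1 × 487 = 487
  Σ(broken) = 6825 kJ
Bonds formed (products):
  C–C: 2 × 354 = 708
  C–H: 8 × 398 = 3184
  C=O: 2 × 813 = 1626
  O–H: 4 × 453 = 1812
  Σ(formed) = 7330 kJ
ΔH = Σ(broken) − Σ(formed) = 6825 − 7330 = −505 kJ

ΔH ≈ −505 kJ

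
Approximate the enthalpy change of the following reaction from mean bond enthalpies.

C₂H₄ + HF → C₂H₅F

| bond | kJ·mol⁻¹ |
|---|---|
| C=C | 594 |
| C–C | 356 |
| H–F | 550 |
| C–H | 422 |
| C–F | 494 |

Bonds broken (reactants):
  C–H: 4 × 422 = 1688
  C=C: 1 × 594 = 594
  H–F: 1 × 550 = 550
  Σ(broken) = 2832 kJ
Bonds formed (products):
  C–C: 1 × 356 = 356
  C–F: 1 × 494 = 494
  C–H: 5 × 422 = 2110
  Σ(formed) = 2960 kJ
ΔH = Σ(broken) − Σ(formed) = 2832 − 2960 = −128 kJ

ΔH ≈ −128 kJ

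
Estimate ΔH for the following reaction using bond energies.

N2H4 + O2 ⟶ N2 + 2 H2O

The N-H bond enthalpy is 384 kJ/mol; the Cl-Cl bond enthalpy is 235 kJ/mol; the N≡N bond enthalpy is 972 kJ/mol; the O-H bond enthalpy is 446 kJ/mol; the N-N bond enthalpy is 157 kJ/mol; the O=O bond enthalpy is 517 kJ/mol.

ΔH ≈ −546 kJ

Bonds broken (reactants):
  N-H: 4 × 384 = 1536
  N-N: 1 × 157 = 157
  O=O: 1 × 517 = 517
  Σ(broken) = 2210 kJ
Bonds formed (products):
  N≡N: 1 × 972 = 972
  O-H: 4 × 446 = 1784
  Σ(formed) = 2756 kJ
ΔH = Σ(broken) − Σ(formed) = 2210 − 2756 = −546 kJ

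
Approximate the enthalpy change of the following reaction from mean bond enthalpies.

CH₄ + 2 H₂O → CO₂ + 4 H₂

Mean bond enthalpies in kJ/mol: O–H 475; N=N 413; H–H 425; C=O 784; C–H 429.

Bonds broken (reactants):
  C–H: 4 × 429 = 1716
  O–H: 4 × 475 = 1900
  Σ(broken) = 3616 kJ
Bonds formed (products):
  C=O: 2 × 784 = 1568
  H–H: 4 × 425 = 1700
  Σ(formed) = 3268 kJ
ΔH = Σ(broken) − Σ(formed) = 3616 − 3268 = +348 kJ

ΔH ≈ +348 kJ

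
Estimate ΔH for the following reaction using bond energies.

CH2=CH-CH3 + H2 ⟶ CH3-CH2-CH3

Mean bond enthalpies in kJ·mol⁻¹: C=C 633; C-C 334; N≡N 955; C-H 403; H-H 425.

ΔH ≈ −82 kJ

Bonds broken (reactants):
  C-C: 1 × 334 = 334
  C-H: 6 × 403 = 2418
  C=C: 1 × 633 = 633
  H-H: 1 × 425 = 425
  Σ(broken) = 3810 kJ
Bonds formed (products):
  C-C: 2 × 334 = 668
  C-H: 8 × 403 = 3224
  Σ(formed) = 3892 kJ
ΔH = Σ(broken) − Σ(formed) = 3810 − 3892 = −82 kJ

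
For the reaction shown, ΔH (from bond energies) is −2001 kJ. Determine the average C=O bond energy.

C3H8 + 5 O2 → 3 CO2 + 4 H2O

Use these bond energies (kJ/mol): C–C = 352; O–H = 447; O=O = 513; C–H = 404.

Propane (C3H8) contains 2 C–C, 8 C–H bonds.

Let D be the C=O bond energy.
Σ(broken) = 2×352 + 8×404 + 5×513 = 6501
Σ(formed) = 6×D + 8×447 = 3576 + 6D
ΔH = Σ(broken) − Σ(formed) = (6501) − (3576 + 6D) = +2925 − 6D
Setting this equal to −2001 kJ gives 6D = 4926, so D = 821 kJ/mol.

D(C=O) ≈ 821 kJ/mol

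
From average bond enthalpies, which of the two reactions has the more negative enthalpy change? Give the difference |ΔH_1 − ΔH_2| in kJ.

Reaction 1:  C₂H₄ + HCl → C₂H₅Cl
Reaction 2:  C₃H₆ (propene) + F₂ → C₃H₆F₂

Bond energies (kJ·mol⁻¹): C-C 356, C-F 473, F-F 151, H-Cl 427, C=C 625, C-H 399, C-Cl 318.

Reaction 1:
  Bonds broken (reactants):
    C-H: 4 × 399 = 1596
    C=C: 1 × 625 = 625
    H-Cl: 1 × 427 = 427
    Σ(broken) = 2648 kJ
  Bonds formed (products):
    C-C: 1 × 356 = 356
    C-Cl: 1 × 318 = 318
    C-H: 5 × 399 = 1995
    Σ(formed) = 2669 kJ
  ΔH_1 = 2648 − 2669 = −21 kJ
Reaction 2:
  Bonds broken (reactants):
    C-C: 1 × 356 = 356
    C-H: 6 × 399 = 2394
    C=C: 1 × 625 = 625
    F-F: 1 × 151 = 151
    Σ(broken) = 3526 kJ
  Bonds formed (products):
    C-C: 2 × 356 = 712
    C-F: 2 × 473 = 946
    C-H: 6 × 399 = 2394
    Σ(formed) = 4052 kJ
  ΔH_2 = 3526 − 4052 = −526 kJ
ΔH_1 − ΔH_2 = +505 kJ, so reaction 2 has the more negative ΔH; |ΔH_1 − ΔH_2| = 505 kJ.

Reaction 2, by 505 kJ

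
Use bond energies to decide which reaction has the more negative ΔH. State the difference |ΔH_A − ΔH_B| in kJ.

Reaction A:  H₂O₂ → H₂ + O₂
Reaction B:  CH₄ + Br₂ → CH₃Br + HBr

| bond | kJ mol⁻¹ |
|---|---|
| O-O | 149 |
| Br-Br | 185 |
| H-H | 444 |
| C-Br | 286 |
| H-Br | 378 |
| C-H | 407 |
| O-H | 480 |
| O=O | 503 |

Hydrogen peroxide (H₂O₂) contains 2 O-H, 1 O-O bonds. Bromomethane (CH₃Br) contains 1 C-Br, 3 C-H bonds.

Reaction B, by 234 kJ

Reaction A:
  Bonds broken (reactants):
    O-H: 2 × 480 = 960
    O-O: 1 × 149 = 149
    Σ(broken) = 1109 kJ
  Bonds formed (products):
    H-H: 1 × 444 = 444
    O=O: 1 × 503 = 503
    Σ(formed) = 947 kJ
  ΔH_A = 1109 − 947 = +162 kJ
Reaction B:
  Bonds broken (reactants):
    Br-Br: 1 × 185 = 185
    C-H: 4 × 407 = 1628
    Σ(broken) = 1813 kJ
  Bonds formed (products):
    C-Br: 1 × 286 = 286
    C-H: 3 × 407 = 1221
    H-Br: 1 × 378 = 378
    Σ(formed) = 1885 kJ
  ΔH_B = 1813 − 1885 = −72 kJ
ΔH_A − ΔH_B = +234 kJ, so reaction B has the more negative ΔH; |ΔH_A − ΔH_B| = 234 kJ.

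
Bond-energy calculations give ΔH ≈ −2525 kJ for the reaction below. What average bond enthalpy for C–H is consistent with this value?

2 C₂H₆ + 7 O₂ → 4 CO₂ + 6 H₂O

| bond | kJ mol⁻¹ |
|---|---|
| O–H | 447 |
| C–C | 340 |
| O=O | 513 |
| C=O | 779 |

D(C–H) ≈ 400 kJ/mol

Let D be the C–H bond energy.
Σ(broken) = 2×340 + 12×D + 7×513 = 4271 + 12D
Σ(formed) = 8×779 + 12×447 = 11596
ΔH = Σ(broken) − Σ(formed) = (4271 + 12D) − (11596) = −7325 + 12D
Setting this equal to −2525 kJ gives 12D = 4800, so D = 400 kJ/mol.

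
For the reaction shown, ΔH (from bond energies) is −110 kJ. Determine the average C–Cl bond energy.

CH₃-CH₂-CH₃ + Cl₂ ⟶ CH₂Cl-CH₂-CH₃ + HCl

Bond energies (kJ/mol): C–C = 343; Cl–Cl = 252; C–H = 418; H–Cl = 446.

Let D be the C–Cl bond energy.
Σ(broken) = 2×343 + 8×418 + 1×252 = 4282
Σ(formed) = 2×343 + 1×D + 7×418 + 1×446 = 4058 + D
ΔH = Σ(broken) − Σ(formed) = (4282) − (4058 + D) = +224 − D
Setting this equal to −110 kJ gives D = 334 kJ/mol.

D(C–Cl) ≈ 334 kJ/mol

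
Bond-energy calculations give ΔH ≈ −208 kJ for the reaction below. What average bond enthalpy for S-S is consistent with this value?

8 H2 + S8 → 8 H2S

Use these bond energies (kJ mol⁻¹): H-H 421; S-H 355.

D(S-S) ≈ 263 kJ/mol

Let D be the S-S bond energy.
Σ(broken) = 8×421 + 8×D = 3368 + 8D
Σ(formed) = 16×355 = 5680
ΔH = Σ(broken) − Σ(formed) = (3368 + 8D) − (5680) = −2312 + 8D
Setting this equal to −208 kJ gives 8D = 2104, so D = 263 kJ/mol.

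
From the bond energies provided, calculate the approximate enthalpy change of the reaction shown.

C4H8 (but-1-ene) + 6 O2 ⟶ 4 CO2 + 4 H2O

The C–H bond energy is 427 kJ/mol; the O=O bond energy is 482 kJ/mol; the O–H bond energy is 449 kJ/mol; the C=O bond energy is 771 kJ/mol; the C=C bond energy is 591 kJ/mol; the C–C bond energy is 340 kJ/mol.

Bonds broken (reactants):
  C–C: 2 × 340 = 680
  C–H: 8 × 427 = 3416
  C=C: 1 × 591 = 591
  O=O: 6 × 482 = 2892
  Σ(broken) = 7579 kJ
Bonds formed (products):
  C=O: 8 × 771 = 6168
  O–H: 8 × 449 = 3592
  Σ(formed) = 9760 kJ
ΔH = Σ(broken) − Σ(formed) = 7579 − 9760 = −2181 kJ

ΔH ≈ −2181 kJ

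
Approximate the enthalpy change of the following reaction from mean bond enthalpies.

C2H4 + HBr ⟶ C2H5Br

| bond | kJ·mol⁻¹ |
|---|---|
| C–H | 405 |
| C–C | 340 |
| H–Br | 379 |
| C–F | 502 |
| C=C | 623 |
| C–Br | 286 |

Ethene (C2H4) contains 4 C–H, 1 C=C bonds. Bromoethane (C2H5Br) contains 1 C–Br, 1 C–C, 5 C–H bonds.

ΔH ≈ −29 kJ

Bonds broken (reactants):
  C–H: 4 × 405 = 1620
  C=C: 1 × 623 = 623
  H–Br: 1 × 379 = 379
  Σ(broken) = 2622 kJ
Bonds formed (products):
  C–Br: 1 × 286 = 286
  C–C: 1 × 340 = 340
  C–H: 5 × 405 = 2025
  Σ(formed) = 2651 kJ
ΔH = Σ(broken) − Σ(formed) = 2622 − 2651 = −29 kJ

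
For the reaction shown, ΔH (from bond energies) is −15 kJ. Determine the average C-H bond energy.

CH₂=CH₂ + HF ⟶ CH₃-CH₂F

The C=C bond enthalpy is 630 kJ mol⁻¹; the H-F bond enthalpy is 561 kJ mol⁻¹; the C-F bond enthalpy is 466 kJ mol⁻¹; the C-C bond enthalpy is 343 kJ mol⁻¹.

D(C-H) ≈ 397 kJ/mol

Let D be the C-H bond energy.
Σ(broken) = 4×D + 1×630 + 1×561 = 1191 + 4D
Σ(formed) = 1×343 + 1×466 + 5×D = 809 + 5D
ΔH = Σ(broken) − Σ(formed) = (1191 + 4D) − (809 + 5D) = +382 − D
Setting this equal to −15 kJ gives D = 397 kJ/mol.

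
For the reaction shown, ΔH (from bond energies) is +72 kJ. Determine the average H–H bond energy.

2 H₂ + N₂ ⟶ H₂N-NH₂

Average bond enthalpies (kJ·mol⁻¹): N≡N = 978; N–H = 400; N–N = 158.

D(H–H) ≈ 426 kJ/mol

Let D be the H–H bond energy.
Σ(broken) = 2×D + 1×978 = 978 + 2D
Σ(formed) = 4×400 + 1×158 = 1758
ΔH = Σ(broken) − Σ(formed) = (978 + 2D) − (1758) = −780 + 2D
Setting this equal to +72 kJ gives 2D = 852, so D = 426 kJ/mol.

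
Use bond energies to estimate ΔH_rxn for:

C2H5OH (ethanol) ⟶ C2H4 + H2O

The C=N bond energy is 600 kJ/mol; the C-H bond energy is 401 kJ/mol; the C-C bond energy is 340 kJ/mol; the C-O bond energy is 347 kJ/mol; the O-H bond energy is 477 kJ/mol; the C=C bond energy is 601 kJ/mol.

ΔH ≈ +10 kJ

Bonds broken (reactants):
  C-C: 1 × 340 = 340
  C-H: 5 × 401 = 2005
  C-O: 1 × 347 = 347
  O-H: 1 × 477 = 477
  Σ(broken) = 3169 kJ
Bonds formed (products):
  C-H: 4 × 401 = 1604
  C=C: 1 × 601 = 601
  O-H: 2 × 477 = 954
  Σ(formed) = 3159 kJ
ΔH = Σ(broken) − Σ(formed) = 3169 − 3159 = +10 kJ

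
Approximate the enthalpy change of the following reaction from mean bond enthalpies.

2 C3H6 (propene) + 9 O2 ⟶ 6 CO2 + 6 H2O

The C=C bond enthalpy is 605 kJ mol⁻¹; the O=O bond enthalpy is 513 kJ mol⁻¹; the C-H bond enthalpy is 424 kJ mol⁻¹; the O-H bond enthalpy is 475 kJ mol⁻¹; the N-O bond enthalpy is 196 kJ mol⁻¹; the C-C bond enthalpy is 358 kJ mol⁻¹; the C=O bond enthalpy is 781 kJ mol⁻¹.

Bonds broken (reactants):
  C-C: 2 × 358 = 716
  C-H: 12 × 424 = 5088
  C=C: 2 × 605 = 1210
  O=O: 9 × 513 = 4617
  Σ(broken) = 11631 kJ
Bonds formed (products):
  C=O: 12 × 781 = 9372
  O-H: 12 × 475 = 5700
  Σ(formed) = 15072 kJ
ΔH = Σ(broken) − Σ(formed) = 11631 − 15072 = −3441 kJ

ΔH ≈ −3441 kJ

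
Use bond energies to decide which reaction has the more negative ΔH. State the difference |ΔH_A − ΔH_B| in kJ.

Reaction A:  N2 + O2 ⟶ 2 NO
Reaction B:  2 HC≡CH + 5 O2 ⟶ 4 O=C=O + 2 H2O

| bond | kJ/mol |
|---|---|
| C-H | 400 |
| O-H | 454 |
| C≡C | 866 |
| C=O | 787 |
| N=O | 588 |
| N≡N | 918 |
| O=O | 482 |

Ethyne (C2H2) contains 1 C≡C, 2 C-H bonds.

Reaction B, by 2594 kJ

Reaction A:
  Bonds broken (reactants):
    N≡N: 1 × 918 = 918
    O=O: 1 × 482 = 482
    Σ(broken) = 1400 kJ
  Bonds formed (products):
    N=O: 2 × 588 = 1176
    Σ(formed) = 1176 kJ
  ΔH_A = 1400 − 1176 = +224 kJ
Reaction B:
  Bonds broken (reactants):
    C≡C: 2 × 866 = 1732
    C-H: 4 × 400 = 1600
    O=O: 5 × 482 = 2410
    Σ(broken) = 5742 kJ
  Bonds formed (products):
    C=O: 8 × 787 = 6296
    O-H: 4 × 454 = 1816
    Σ(formed) = 8112 kJ
  ΔH_B = 5742 − 8112 = −2370 kJ
ΔH_A − ΔH_B = +2594 kJ, so reaction B has the more negative ΔH; |ΔH_A − ΔH_B| = 2594 kJ.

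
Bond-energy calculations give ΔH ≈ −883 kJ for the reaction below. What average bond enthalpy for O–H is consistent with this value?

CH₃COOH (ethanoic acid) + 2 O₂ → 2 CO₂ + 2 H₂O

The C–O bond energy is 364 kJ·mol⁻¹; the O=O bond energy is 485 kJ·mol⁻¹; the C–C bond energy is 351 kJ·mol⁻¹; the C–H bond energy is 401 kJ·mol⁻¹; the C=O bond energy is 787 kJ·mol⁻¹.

Let D be the O–H bond energy.
Σ(broken) = 1×351 + 3×401 + 1×364 + 1×787 + 1×D + 2×485 = 3675 + D
Σ(formed) = 4×787 + 4×D = 3148 + 4D
ΔH = Σ(broken) − Σ(formed) = (3675 + D) − (3148 + 4D) = +527 − 3D
Setting this equal to −883 kJ gives 3D = 1410, so D = 470 kJ/mol.

D(O–H) ≈ 470 kJ/mol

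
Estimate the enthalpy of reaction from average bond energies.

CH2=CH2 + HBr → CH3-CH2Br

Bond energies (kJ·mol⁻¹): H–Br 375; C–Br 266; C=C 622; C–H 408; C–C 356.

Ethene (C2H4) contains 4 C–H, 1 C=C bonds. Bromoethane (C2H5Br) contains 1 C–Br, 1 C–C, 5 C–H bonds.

Bonds broken (reactants):
  C–H: 4 × 408 = 1632
  C=C: 1 × 622 = 622
  H–Br: 1 × 375 = 375
  Σ(broken) = 2629 kJ
Bonds formed (products):
  C–Br: 1 × 266 = 266
  C–C: 1 × 356 = 356
  C–H: 5 × 408 = 2040
  Σ(formed) = 2662 kJ
ΔH = Σ(broken) − Σ(formed) = 2629 − 2662 = −33 kJ

ΔH ≈ −33 kJ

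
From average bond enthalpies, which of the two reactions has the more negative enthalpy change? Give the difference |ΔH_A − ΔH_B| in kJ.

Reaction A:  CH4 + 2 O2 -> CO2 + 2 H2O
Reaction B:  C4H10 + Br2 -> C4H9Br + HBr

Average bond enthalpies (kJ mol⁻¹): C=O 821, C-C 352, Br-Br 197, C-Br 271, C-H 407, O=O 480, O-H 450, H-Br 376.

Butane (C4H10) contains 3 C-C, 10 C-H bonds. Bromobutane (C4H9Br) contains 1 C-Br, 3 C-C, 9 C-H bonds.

Reaction A:
  Bonds broken (reactants):
    C-H: 4 × 407 = 1628
    O=O: 2 × 480 = 960
    Σ(broken) = 2588 kJ
  Bonds formed (products):
    C=O: 2 × 821 = 1642
    O-H: 4 × 450 = 1800
    Σ(formed) = 3442 kJ
  ΔH_A = 2588 − 3442 = −854 kJ
Reaction B:
  Bonds broken (reactants):
    Br-Br: 1 × 197 = 197
    C-C: 3 × 352 = 1056
    C-H: 10 × 407 = 4070
    Σ(broken) = 5323 kJ
  Bonds formed (products):
    C-Br: 1 × 271 = 271
    C-C: 3 × 352 = 1056
    C-H: 9 × 407 = 3663
    H-Br: 1 × 376 = 376
    Σ(formed) = 5366 kJ
  ΔH_B = 5323 − 5366 = −43 kJ
ΔH_A − ΔH_B = −811 kJ, so reaction A has the more negative ΔH; |ΔH_A − ΔH_B| = 811 kJ.

Reaction A, by 811 kJ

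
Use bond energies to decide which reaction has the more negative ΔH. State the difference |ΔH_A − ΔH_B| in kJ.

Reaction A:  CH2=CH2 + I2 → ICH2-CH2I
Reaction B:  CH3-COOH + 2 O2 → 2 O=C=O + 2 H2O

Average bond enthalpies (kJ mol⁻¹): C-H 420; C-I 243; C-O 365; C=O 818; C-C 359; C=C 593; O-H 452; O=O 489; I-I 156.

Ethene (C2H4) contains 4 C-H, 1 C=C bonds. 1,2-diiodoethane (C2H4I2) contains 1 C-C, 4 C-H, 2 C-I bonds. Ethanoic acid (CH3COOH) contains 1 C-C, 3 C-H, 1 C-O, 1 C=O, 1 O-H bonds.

Reaction A:
  Bonds broken (reactants):
    C-H: 4 × 420 = 1680
    C=C: 1 × 593 = 593
    I-I: 1 × 156 = 156
    Σ(broken) = 2429 kJ
  Bonds formed (products):
    C-C: 1 × 359 = 359
    C-H: 4 × 420 = 1680
    C-I: 2 × 243 = 486
    Σ(formed) = 2525 kJ
  ΔH_A = 2429 − 2525 = −96 kJ
Reaction B:
  Bonds broken (reactants):
    C-C: 1 × 359 = 359
    C-H: 3 × 420 = 1260
    C-O: 1 × 365 = 365
    C=O: 1 × 818 = 818
    O-H: 1 × 452 = 452
    O=O: 2 × 489 = 978
    Σ(broken) = 4232 kJ
  Bonds formed (products):
    C=O: 4 × 818 = 3272
    O-H: 4 × 452 = 1808
    Σ(formed) = 5080 kJ
  ΔH_B = 4232 − 5080 = −848 kJ
ΔH_A − ΔH_B = +752 kJ, so reaction B has the more negative ΔH; |ΔH_A − ΔH_B| = 752 kJ.

Reaction B, by 752 kJ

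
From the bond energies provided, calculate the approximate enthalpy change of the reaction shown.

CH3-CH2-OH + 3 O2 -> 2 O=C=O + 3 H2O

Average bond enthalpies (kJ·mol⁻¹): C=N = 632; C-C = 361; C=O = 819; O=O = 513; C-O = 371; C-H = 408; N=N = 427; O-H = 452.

Bonds broken (reactants):
  C-C: 1 × 361 = 361
  C-H: 5 × 408 = 2040
  C-O: 1 × 371 = 371
  O-H: 1 × 452 = 452
  O=O: 3 × 513 = 1539
  Σ(broken) = 4763 kJ
Bonds formed (products):
  C=O: 4 × 819 = 3276
  O-H: 6 × 452 = 2712
  Σ(formed) = 5988 kJ
ΔH = Σ(broken) − Σ(formed) = 4763 − 5988 = −1225 kJ

ΔH ≈ −1225 kJ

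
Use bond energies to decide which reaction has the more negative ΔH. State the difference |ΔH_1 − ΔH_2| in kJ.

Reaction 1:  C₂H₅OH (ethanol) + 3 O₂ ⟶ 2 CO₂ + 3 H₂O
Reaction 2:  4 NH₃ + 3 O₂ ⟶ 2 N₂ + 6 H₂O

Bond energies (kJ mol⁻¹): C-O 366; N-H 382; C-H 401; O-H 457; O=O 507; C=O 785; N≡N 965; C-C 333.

Reaction 1:
  Bonds broken (reactants):
    C-C: 1 × 333 = 333
    C-H: 5 × 401 = 2005
    C-O: 1 × 366 = 366
    O-H: 1 × 457 = 457
    O=O: 3 × 507 = 1521
    Σ(broken) = 4682 kJ
  Bonds formed (products):
    C=O: 4 × 785 = 3140
    O-H: 6 × 457 = 2742
    Σ(formed) = 5882 kJ
  ΔH_1 = 4682 − 5882 = −1200 kJ
Reaction 2:
  Bonds broken (reactants):
    N-H: 12 × 382 = 4584
    O=O: 3 × 507 = 1521
    Σ(broken) = 6105 kJ
  Bonds formed (products):
    N≡N: 2 × 965 = 1930
    O-H: 12 × 457 = 5484
    Σ(formed) = 7414 kJ
  ΔH_2 = 6105 − 7414 = −1309 kJ
ΔH_1 − ΔH_2 = +109 kJ, so reaction 2 has the more negative ΔH; |ΔH_1 − ΔH_2| = 109 kJ.

Reaction 2, by 109 kJ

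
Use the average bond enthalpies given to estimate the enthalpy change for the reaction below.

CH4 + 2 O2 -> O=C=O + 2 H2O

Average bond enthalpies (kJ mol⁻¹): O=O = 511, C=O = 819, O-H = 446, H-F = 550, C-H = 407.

Bonds broken (reactants):
  C-H: 4 × 407 = 1628
  O=O: 2 × 511 = 1022
  Σ(broken) = 2650 kJ
Bonds formed (products):
  C=O: 2 × 819 = 1638
  O-H: 4 × 446 = 1784
  Σ(formed) = 3422 kJ
ΔH = Σ(broken) − Σ(formed) = 2650 − 3422 = −772 kJ

ΔH ≈ −772 kJ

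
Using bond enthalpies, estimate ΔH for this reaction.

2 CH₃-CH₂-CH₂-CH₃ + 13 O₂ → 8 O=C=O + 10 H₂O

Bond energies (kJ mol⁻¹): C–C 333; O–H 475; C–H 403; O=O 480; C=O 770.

Bonds broken (reactants):
  C–C: 6 × 333 = 1998
  C–H: 20 × 403 = 8060
  O=O: 13 × 480 = 6240
  Σ(broken) = 16298 kJ
Bonds formed (products):
  C=O: 16 × 770 = 12320
  O–H: 20 × 475 = 9500
  Σ(formed) = 21820 kJ
ΔH = Σ(broken) − Σ(formed) = 16298 − 21820 = −5522 kJ

ΔH ≈ −5522 kJ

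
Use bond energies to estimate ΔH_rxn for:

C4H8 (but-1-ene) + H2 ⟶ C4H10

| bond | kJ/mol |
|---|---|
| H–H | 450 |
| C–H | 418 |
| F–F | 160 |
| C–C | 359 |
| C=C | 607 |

Bonds broken (reactants):
  C–C: 2 × 359 = 718
  C–H: 8 × 418 = 3344
  C=C: 1 × 607 = 607
  H–H: 1 × 450 = 450
  Σ(broken) = 5119 kJ
Bonds formed (products):
  C–C: 3 × 359 = 1077
  C–H: 10 × 418 = 4180
  Σ(formed) = 5257 kJ
ΔH = Σ(broken) − Σ(formed) = 5119 − 5257 = −138 kJ

ΔH ≈ −138 kJ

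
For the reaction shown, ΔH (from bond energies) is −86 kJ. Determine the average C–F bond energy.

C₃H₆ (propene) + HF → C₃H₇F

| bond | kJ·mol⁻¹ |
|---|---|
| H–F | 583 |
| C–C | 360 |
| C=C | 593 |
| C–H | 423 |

D(C–F) ≈ 479 kJ/mol

Let D be the C–F bond energy.
Σ(broken) = 1×360 + 6×423 + 1×593 + 1×583 = 4074
Σ(formed) = 2×360 + 1×D + 7×423 = 3681 + D
ΔH = Σ(broken) − Σ(formed) = (4074) − (3681 + D) = +393 − D
Setting this equal to −86 kJ gives D = 479 kJ/mol.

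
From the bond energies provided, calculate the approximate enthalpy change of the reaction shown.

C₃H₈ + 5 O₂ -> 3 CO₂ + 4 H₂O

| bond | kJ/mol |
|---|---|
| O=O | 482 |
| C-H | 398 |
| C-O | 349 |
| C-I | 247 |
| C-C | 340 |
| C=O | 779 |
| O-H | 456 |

Bonds broken (reactants):
  C-C: 2 × 340 = 680
  C-H: 8 × 398 = 3184
  O=O: 5 × 482 = 2410
  Σ(broken) = 6274 kJ
Bonds formed (products):
  C=O: 6 × 779 = 4674
  O-H: 8 × 456 = 3648
  Σ(formed) = 8322 kJ
ΔH = Σ(broken) − Σ(formed) = 6274 − 8322 = −2048 kJ

ΔH ≈ −2048 kJ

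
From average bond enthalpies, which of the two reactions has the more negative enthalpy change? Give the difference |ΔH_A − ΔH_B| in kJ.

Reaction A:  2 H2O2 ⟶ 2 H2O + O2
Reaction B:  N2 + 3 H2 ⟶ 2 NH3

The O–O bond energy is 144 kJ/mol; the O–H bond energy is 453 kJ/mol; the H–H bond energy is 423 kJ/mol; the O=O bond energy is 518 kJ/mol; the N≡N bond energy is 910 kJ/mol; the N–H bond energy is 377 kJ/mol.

Reaction A:
  Bonds broken (reactants):
    O–H: 4 × 453 = 1812
    O–O: 2 × 144 = 288
    Σ(broken) = 2100 kJ
  Bonds formed (products):
    O–H: 4 × 453 = 1812
    O=O: 1 × 518 = 518
    Σ(formed) = 2330 kJ
  ΔH_A = 2100 − 2330 = −230 kJ
Reaction B:
  Bonds broken (reactants):
    H–H: 3 × 423 = 1269
    N≡N: 1 × 910 = 910
    Σ(broken) = 2179 kJ
  Bonds formed (products):
    N–H: 6 × 377 = 2262
    Σ(formed) = 2262 kJ
  ΔH_B = 2179 − 2262 = −83 kJ
ΔH_A − ΔH_B = −147 kJ, so reaction A has the more negative ΔH; |ΔH_A − ΔH_B| = 147 kJ.

Reaction A, by 147 kJ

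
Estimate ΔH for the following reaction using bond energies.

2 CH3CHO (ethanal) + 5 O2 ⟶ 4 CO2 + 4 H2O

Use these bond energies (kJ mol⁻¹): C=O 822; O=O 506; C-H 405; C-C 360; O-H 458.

ΔH ≈ −2106 kJ

Bonds broken (reactants):
  C-C: 2 × 360 = 720
  C-H: 8 × 405 = 3240
  C=O: 2 × 822 = 1644
  O=O: 5 × 506 = 2530
  Σ(broken) = 8134 kJ
Bonds formed (products):
  C=O: 8 × 822 = 6576
  O-H: 8 × 458 = 3664
  Σ(formed) = 10240 kJ
ΔH = Σ(broken) − Σ(formed) = 8134 − 10240 = −2106 kJ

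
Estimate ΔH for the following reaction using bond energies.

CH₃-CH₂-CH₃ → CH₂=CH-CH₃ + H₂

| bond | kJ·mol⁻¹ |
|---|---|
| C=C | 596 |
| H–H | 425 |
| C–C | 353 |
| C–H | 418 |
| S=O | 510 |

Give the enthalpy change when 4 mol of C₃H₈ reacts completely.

Bonds broken (reactants):
  C–C: 2 × 353 = 706
  C–H: 8 × 418 = 3344
  Σ(broken) = 4050 kJ
Bonds formed (products):
  C–C: 1 × 353 = 353
  C–H: 6 × 418 = 2508
  C=C: 1 × 596 = 596
  H–H: 1 × 425 = 425
  Σ(formed) = 3882 kJ
ΔH = Σ(broken) − Σ(formed) = 4050 − 3882 = +168 kJ
For 4× the reaction as written: 4 × (+168) = +672 kJ

ΔH = +672 kJ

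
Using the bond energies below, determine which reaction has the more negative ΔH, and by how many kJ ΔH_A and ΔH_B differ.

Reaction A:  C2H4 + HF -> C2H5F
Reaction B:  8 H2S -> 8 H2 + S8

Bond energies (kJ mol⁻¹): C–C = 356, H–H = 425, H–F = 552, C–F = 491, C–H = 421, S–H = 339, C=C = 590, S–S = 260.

Reaction A, by 70 kJ

Reaction A:
  Bonds broken (reactants):
    C–H: 4 × 421 = 1684
    C=C: 1 × 590 = 590
    H–F: 1 × 552 = 552
    Σ(broken) = 2826 kJ
  Bonds formed (products):
    C–C: 1 × 356 = 356
    C–F: 1 × 491 = 491
    C–H: 5 × 421 = 2105
    Σ(formed) = 2952 kJ
  ΔH_A = 2826 − 2952 = −126 kJ
Reaction B:
  Bonds broken (reactants):
    S–H: 16 × 339 = 5424
    Σ(broken) = 5424 kJ
  Bonds formed (products):
    H–H: 8 × 425 = 3400
    S–S: 8 × 260 = 2080
    Σ(formed) = 5480 kJ
  ΔH_B = 5424 − 5480 = −56 kJ
ΔH_A − ΔH_B = −70 kJ, so reaction A has the more negative ΔH; |ΔH_A − ΔH_B| = 70 kJ.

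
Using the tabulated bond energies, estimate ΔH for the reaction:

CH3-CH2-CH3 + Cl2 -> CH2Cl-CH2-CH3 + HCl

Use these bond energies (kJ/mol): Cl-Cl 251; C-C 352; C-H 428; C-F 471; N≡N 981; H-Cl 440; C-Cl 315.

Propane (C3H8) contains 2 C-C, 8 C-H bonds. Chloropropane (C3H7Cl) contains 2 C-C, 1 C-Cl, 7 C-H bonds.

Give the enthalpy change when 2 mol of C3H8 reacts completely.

ΔH = −152 kJ

Bonds broken (reactants):
  C-C: 2 × 352 = 704
  C-H: 8 × 428 = 3424
  Cl-Cl: 1 × 251 = 251
  Σ(broken) = 4379 kJ
Bonds formed (products):
  C-C: 2 × 352 = 704
  C-Cl: 1 × 315 = 315
  C-H: 7 × 428 = 2996
  H-Cl: 1 × 440 = 440
  Σ(formed) = 4455 kJ
ΔH = Σ(broken) − Σ(formed) = 4379 − 4455 = −76 kJ
For 2× the reaction as written: 2 × (−76) = −152 kJ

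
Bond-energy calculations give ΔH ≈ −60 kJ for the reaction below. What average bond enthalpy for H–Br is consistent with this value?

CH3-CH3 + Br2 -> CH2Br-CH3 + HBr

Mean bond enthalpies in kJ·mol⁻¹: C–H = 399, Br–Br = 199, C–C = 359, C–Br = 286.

Let D be the H–Br bond energy.
Σ(broken) = 1×199 + 1×359 + 6×399 = 2952
Σ(formed) = 1×286 + 1×359 + 5×399 + 1×D = 2640 + D
ΔH = Σ(broken) − Σ(formed) = (2952) − (2640 + D) = +312 − D
Setting this equal to −60 kJ gives D = 372 kJ/mol.

D(H–Br) ≈ 372 kJ/mol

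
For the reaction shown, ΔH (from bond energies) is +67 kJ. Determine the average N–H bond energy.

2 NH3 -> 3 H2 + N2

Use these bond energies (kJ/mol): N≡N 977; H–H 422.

D(N–H) ≈ 385 kJ/mol

Let D be the N–H bond energy.
Σ(broken) = 6×D = 6D
Σ(formed) = 3×422 + 1×977 = 2243
ΔH = Σ(broken) − Σ(formed) = (6D) − (2243) = −2243 + 6D
Setting this equal to +67 kJ gives 6D = 2310, so D = 385 kJ/mol.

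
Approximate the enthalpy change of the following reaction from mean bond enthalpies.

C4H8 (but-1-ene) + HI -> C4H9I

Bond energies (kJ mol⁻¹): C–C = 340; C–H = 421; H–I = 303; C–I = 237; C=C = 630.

Bonds broken (reactants):
  C–C: 2 × 340 = 680
  C–H: 8 × 421 = 3368
  C=C: 1 × 630 = 630
  H–I: 1 × 303 = 303
  Σ(broken) = 4981 kJ
Bonds formed (products):
  C–C: 3 × 340 = 1020
  C–H: 9 × 421 = 3789
  C–I: 1 × 237 = 237
  Σ(formed) = 5046 kJ
ΔH = Σ(broken) − Σ(formed) = 4981 − 5046 = −65 kJ

ΔH ≈ −65 kJ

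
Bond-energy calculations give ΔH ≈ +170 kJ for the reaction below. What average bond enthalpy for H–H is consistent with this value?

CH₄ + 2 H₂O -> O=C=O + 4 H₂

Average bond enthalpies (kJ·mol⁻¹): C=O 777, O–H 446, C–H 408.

Let D be the H–H bond energy.
Σ(broken) = 4×408 + 4×446 = 3416
Σ(formed) = 2×777 + 4×D = 1554 + 4D
ΔH = Σ(broken) − Σ(formed) = (3416) − (1554 + 4D) = +1862 − 4D
Setting this equal to +170 kJ gives 4D = 1692, so D = 423 kJ/mol.

D(H–H) ≈ 423 kJ/mol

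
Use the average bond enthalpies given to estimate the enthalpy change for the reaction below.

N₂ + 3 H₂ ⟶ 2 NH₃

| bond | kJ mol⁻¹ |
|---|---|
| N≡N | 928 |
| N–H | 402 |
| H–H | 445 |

Bonds broken (reactants):
  H–H: 3 × 445 = 1335
  N≡N: 1 × 928 = 928
  Σ(broken) = 2263 kJ
Bonds formed (products):
  N–H: 6 × 402 = 2412
  Σ(formed) = 2412 kJ
ΔH = Σ(broken) − Σ(formed) = 2263 − 2412 = −149 kJ

ΔH ≈ −149 kJ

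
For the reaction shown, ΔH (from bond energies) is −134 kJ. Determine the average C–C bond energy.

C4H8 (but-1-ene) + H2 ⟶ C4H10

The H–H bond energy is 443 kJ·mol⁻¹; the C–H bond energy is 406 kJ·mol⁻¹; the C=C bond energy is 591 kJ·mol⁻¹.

Let D be the C–C bond energy.
Σ(broken) = 2×D + 8×406 + 1×591 + 1×443 = 4282 + 2D
Σ(formed) = 3×D + 10×406 = 4060 + 3D
ΔH = Σ(broken) − Σ(formed) = (4282 + 2D) − (4060 + 3D) = +222 − D
Setting this equal to −134 kJ gives D = 356 kJ/mol.

D(C–C) ≈ 356 kJ/mol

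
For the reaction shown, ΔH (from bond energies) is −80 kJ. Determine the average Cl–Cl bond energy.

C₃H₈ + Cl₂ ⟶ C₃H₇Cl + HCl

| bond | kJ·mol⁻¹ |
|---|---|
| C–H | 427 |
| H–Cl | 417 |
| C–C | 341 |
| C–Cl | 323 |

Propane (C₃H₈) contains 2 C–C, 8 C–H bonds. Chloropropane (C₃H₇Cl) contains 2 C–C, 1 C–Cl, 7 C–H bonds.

Let D be the Cl–Cl bond energy.
Σ(broken) = 2×341 + 8×427 + 1×D = 4098 + D
Σ(formed) = 2×341 + 1×323 + 7×427 + 1×417 = 4411
ΔH = Σ(broken) − Σ(formed) = (4098 + D) − (4411) = −313 + D
Setting this equal to −80 kJ gives D = 233 kJ/mol.

D(Cl–Cl) ≈ 233 kJ/mol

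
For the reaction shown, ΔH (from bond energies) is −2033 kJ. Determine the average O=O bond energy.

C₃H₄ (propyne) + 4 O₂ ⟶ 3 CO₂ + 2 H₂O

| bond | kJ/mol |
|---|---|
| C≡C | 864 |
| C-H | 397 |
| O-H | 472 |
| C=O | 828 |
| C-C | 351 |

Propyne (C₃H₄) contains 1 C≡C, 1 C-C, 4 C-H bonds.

Let D be the O=O bond energy.
Σ(broken) = 1×864 + 1×351 + 4×397 + 4×D = 2803 + 4D
Σ(formed) = 6×828 + 4×472 = 6856
ΔH = Σ(broken) − Σ(formed) = (2803 + 4D) − (6856) = −4053 + 4D
Setting this equal to −2033 kJ gives 4D = 2020, so D = 505 kJ/mol.

D(O=O) ≈ 505 kJ/mol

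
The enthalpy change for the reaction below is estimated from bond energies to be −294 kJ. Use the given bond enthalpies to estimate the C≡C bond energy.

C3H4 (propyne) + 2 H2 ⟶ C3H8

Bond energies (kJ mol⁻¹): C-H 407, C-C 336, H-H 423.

D(C≡C) ≈ 824 kJ/mol

Let D be the C≡C bond energy.
Σ(broken) = 1×D + 1×336 + 4×407 + 2×423 = 2810 + D
Σ(formed) = 2×336 + 8×407 = 3928
ΔH = Σ(broken) − Σ(formed) = (2810 + D) − (3928) = −1118 + D
Setting this equal to −294 kJ gives D = 824 kJ/mol.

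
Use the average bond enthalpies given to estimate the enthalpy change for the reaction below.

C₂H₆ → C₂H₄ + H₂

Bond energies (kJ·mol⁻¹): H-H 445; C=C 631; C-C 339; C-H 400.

Bonds broken (reactants):
  C-C: 1 × 339 = 339
  C-H: 6 × 400 = 2400
  Σ(broken) = 2739 kJ
Bonds formed (products):
  C-H: 4 × 400 = 1600
  C=C: 1 × 631 = 631
  H-H: 1 × 445 = 445
  Σ(formed) = 2676 kJ
ΔH = Σ(broken) − Σ(formed) = 2739 − 2676 = +63 kJ

ΔH ≈ +63 kJ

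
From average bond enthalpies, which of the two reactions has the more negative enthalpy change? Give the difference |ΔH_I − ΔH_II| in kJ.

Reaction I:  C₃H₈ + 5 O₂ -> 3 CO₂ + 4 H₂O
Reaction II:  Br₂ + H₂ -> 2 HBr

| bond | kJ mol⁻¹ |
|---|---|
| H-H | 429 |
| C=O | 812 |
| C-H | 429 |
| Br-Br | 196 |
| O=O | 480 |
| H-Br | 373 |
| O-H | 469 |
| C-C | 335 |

Reaction I:
  Bonds broken (reactants):
    C-C: 2 × 335 = 670
    C-H: 8 × 429 = 3432
    O=O: 5 × 480 = 2400
    Σ(broken) = 6502 kJ
  Bonds formed (products):
    C=O: 6 × 812 = 4872
    O-H: 8 × 469 = 3752
    Σ(formed) = 8624 kJ
  ΔH_I = 6502 − 8624 = −2122 kJ
Reaction II:
  Bonds broken (reactants):
    Br-Br: 1 × 196 = 196
    H-H: 1 × 429 = 429
    Σ(broken) = 625 kJ
  Bonds formed (products):
    H-Br: 2 × 373 = 746
    Σ(formed) = 746 kJ
  ΔH_II = 625 − 746 = −121 kJ
ΔH_I − ΔH_II = −2001 kJ, so reaction I has the more negative ΔH; |ΔH_I − ΔH_II| = 2001 kJ.

Reaction I, by 2001 kJ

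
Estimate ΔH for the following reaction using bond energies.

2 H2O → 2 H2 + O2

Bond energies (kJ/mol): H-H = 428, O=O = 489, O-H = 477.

Bonds broken (reactants):
  O-H: 4 × 477 = 1908
  Σ(broken) = 1908 kJ
Bonds formed (products):
  H-H: 2 × 428 = 856
  O=O: 1 × 489 = 489
  Σ(formed) = 1345 kJ
ΔH = Σ(broken) − Σ(formed) = 1908 − 1345 = +563 kJ

ΔH ≈ +563 kJ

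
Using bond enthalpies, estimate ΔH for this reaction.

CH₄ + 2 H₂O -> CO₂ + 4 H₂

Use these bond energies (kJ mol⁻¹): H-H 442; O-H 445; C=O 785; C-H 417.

ΔH ≈ +110 kJ

Bonds broken (reactants):
  C-H: 4 × 417 = 1668
  O-H: 4 × 445 = 1780
  Σ(broken) = 3448 kJ
Bonds formed (products):
  C=O: 2 × 785 = 1570
  H-H: 4 × 442 = 1768
  Σ(formed) = 3338 kJ
ΔH = Σ(broken) − Σ(formed) = 3448 − 3338 = +110 kJ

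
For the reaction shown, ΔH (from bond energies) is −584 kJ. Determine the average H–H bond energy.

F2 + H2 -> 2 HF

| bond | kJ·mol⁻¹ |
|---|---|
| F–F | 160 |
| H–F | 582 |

Let D be the H–H bond energy.
Σ(broken) = 1×160 + 1×D = 160 + D
Σ(formed) = 2×582 = 1164
ΔH = Σ(broken) − Σ(formed) = (160 + D) − (1164) = −1004 + D
Setting this equal to −584 kJ gives D = 420 kJ/mol.

D(H–H) ≈ 420 kJ/mol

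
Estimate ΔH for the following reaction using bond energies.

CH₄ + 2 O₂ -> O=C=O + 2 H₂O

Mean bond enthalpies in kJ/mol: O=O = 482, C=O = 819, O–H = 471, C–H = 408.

Bonds broken (reactants):
  C–H: 4 × 408 = 1632
  O=O: 2 × 482 = 964
  Σ(broken) = 2596 kJ
Bonds formed (products):
  C=O: 2 × 819 = 1638
  O–H: 4 × 471 = 1884
  Σ(formed) = 3522 kJ
ΔH = Σ(broken) − Σ(formed) = 2596 − 3522 = −926 kJ

ΔH ≈ −926 kJ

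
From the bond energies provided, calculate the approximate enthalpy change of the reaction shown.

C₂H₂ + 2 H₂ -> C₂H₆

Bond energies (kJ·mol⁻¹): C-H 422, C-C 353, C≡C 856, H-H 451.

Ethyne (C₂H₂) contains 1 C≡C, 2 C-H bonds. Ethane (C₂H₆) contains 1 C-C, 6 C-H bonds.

Bonds broken (reactants):
  C≡C: 1 × 856 = 856
  C-H: 2 × 422 = 844
  H-H: 2 × 451 = 902
  Σ(broken) = 2602 kJ
Bonds formed (products):
  C-C: 1 × 353 = 353
  C-H: 6 × 422 = 2532
  Σ(formed) = 2885 kJ
ΔH = Σ(broken) − Σ(formed) = 2602 − 2885 = −283 kJ

ΔH ≈ −283 kJ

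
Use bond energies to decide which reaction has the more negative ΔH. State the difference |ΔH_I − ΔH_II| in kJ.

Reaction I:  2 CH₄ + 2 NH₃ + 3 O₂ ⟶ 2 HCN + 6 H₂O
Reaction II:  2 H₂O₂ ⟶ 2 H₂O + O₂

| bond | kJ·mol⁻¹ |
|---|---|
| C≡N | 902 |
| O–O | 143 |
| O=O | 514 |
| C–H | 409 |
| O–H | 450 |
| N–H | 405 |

Reaction I, by 550 kJ

Reaction I:
  Bonds broken (reactants):
    C–H: 8 × 409 = 3272
    N–H: 6 × 405 = 2430
    O=O: 3 × 514 = 1542
    Σ(broken) = 7244 kJ
  Bonds formed (products):
    C≡N: 2 × 902 = 1804
    C–H: 2 × 409 = 818
    O–H: 12 × 450 = 5400
    Σ(formed) = 8022 kJ
  ΔH_I = 7244 − 8022 = −778 kJ
Reaction II:
  Bonds broken (reactants):
    O–H: 4 × 450 = 1800
    O–O: 2 × 143 = 286
    Σ(broken) = 2086 kJ
  Bonds formed (products):
    O–H: 4 × 450 = 1800
    O=O: 1 × 514 = 514
    Σ(formed) = 2314 kJ
  ΔH_II = 2086 − 2314 = −228 kJ
ΔH_I − ΔH_II = −550 kJ, so reaction I has the more negative ΔH; |ΔH_I − ΔH_II| = 550 kJ.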